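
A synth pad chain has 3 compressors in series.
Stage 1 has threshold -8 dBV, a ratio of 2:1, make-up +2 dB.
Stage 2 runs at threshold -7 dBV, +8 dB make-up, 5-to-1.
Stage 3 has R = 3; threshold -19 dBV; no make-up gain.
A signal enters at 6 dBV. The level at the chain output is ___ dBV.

Stage 1: 6 dBV is 14 dB over -8 dBV; at 2:1 that becomes 7 dB over, giving -1 dBV; +2 dB make-up → 1 dBV.
Stage 2: 1 dBV is 8 dB over -7 dBV; at 5:1 that becomes 1.6 dB over, giving -5.4 dBV; +8 dB make-up → 2.6 dBV.
Stage 3: overshoot 21.6 dB → 21.6/3 = 7.2 dB → -11.8 dBV.

-11.8 dBV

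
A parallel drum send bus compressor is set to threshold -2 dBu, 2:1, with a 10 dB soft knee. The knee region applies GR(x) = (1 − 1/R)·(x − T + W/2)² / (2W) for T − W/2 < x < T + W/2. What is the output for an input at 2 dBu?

-0.025 dBu

x − T + W/2 = 2 − (-2) + 5 = 9.
GR = (1 − 1/2) × 9² / 20 = 0.5 × 81 / 20 = 2.025 dB.
Output = 2 − 2.025 = -0.025 dBu.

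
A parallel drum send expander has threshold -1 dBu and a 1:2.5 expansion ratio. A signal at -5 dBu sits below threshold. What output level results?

-11 dBu

Undershoot = (-1) − (-5) = 4 dB.
At 1:2.5, that expands to 10 dB under threshold.
Output = -1 − 10 = -11 dBu.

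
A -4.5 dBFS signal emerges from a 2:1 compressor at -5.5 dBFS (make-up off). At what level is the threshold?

Let T be the threshold. Output overshoot = (input overshoot)/R, so -5.5 − T = (-4.5 − T)/2.
2·(-5.5 − T) = -4.5 − T → 1·T = -11 − (-4.5) = -6.5.
T = -6.5/1 = -6.5 dBFS.

-6.5 dBFS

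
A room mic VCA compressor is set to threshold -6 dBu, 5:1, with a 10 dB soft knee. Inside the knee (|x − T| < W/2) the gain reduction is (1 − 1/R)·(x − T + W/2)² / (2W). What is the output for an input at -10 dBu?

x − T + W/2 = -10 − (-6) + 5 = 1.
GR = (1 − 1/5) × 1² / 20 = 0.8 × 1 / 20 = 0.04 dB.
Output = -10 − 0.04 = -10.04 dBu.

-10.04 dBu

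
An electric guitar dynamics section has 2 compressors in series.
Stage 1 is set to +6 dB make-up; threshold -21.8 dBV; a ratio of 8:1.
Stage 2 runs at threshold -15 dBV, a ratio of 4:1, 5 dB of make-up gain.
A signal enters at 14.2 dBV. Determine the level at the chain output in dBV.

-9.075 dBV

Stage 1: 14.2 dBV is 36 dB over -21.8 dBV; at 8:1 that becomes 4.5 dB over, giving -17.3 dBV; +6 dB make-up → -11.3 dBV.
Stage 2: 3.7 dB above -15 dBV, reduced 4:1 to 0.925 dB above → -14.075 dBV; +5 dB make-up → -9.075 dBV.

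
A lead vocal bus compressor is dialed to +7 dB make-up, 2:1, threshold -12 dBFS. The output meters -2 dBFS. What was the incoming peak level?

Stripping the +7 dB make-up gives -9 dBFS at the gain stage.
That's 3 dB above the -12 dBFS threshold.
Undo the ratio: input overshoot = 3 × 2 = 6 dB, giving input = -6 dBFS.

-6 dBFS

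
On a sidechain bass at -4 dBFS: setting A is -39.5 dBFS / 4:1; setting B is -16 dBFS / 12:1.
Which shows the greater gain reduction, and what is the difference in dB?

A, by 15.625 dB

A: 35.5 dB over, compressed to 8.875 dB over, so 26.625 dB of GR.
B: 12 dB over, compressed to 1 dB over, so 11 dB of GR.
Difference: 15.625 dB in favour of A.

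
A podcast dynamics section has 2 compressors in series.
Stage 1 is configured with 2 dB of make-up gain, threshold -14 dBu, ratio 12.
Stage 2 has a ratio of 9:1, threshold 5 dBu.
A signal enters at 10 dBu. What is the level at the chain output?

Stage 1: 24 dB above -14 dBu, reduced 12:1 to 2 dB above → -12 dBu; +2 dB make-up → -10 dBu.
Stage 2: -10 dBu ≤ 5 dBu, so stage 2 doesn't engage; output -10 dBu.

-10 dBu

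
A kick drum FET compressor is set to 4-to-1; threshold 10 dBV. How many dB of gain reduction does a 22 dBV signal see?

9 dB

Overshoot = 22 − 10 = 12 dB.
A 4:1 ratio leaves 3 dB of that excess.
So the signal is attenuated by 12 − 3 = 9 dB.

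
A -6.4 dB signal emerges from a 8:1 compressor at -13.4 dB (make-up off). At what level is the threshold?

Gain reduction = -6.4 − (-13.4) = 7 dB; output overshoot = GR / (R − 1) = 7 / 7 = 1 dB.
Threshold = output − output overshoot = -13.4 − 1 = -14.4 dB.

-14.4 dB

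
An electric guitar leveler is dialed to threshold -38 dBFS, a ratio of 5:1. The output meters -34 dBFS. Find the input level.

-18 dBFS

The compressed level sits -34 − (-38) = 4 dB over threshold.
Undo the ratio: input overshoot = 4 × 5 = 20 dB, giving input = -18 dBFS.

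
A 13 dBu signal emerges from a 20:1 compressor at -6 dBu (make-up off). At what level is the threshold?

-7 dBu

Gain reduction = 13 − (-6) = 19 dB; output overshoot = GR / (R − 1) = 19 / 19 = 1 dB.
Threshold = output − output overshoot = -6 − 1 = -7 dBu.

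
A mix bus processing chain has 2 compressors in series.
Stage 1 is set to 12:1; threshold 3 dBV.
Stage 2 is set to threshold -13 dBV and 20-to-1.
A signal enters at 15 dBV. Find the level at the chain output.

Stage 1: 12 dB above 3 dBV, reduced 12:1 to 1 dB above → 4 dBV.
Stage 2: 17 dB above -13 dBV, reduced 20:1 to 0.85 dB above → -12.15 dBV.

-12.15 dBV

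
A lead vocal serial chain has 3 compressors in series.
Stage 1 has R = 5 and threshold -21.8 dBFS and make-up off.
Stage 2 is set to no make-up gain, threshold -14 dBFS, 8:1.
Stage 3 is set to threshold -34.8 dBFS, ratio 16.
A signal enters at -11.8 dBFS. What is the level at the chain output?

-33.8625 dBFS

Stage 1: 10 dB above -21.8 dBFS, reduced 5:1 to 2 dB above → -19.8 dBFS.
Stage 2: -19.8 dBFS is at or below the -14 dBFS threshold — no compression; output -19.8 dBFS.
Stage 3: 15 dB above -34.8 dBFS, reduced 16:1 to 0.9375 dB above → -33.8625 dBFS.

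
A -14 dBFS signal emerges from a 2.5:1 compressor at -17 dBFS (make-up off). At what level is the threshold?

-19 dBFS

Gain reduction = -14 − (-17) = 3 dB; output overshoot = GR / (R − 1) = 3 / 1.5 = 2 dB.
Threshold = output − output overshoot = -17 − 2 = -19 dBFS.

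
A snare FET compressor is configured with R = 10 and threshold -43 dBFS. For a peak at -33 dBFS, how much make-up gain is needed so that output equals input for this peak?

Overshoot 10 dB → 10/10 = 1 dB after compression, so the compressed level is -43 + 1 = -42 dBFS.
Make-up = target − compressed = -33 − (-42) = 9 dB.

9 dB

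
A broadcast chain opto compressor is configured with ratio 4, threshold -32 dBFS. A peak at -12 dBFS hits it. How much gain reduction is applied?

Overshoot = -12 − (-32) = 20 dB.
At 4:1, output sits 20/4 = 5 dB above threshold.
So the signal is attenuated by 20 − 5 = 15 dB.

15 dB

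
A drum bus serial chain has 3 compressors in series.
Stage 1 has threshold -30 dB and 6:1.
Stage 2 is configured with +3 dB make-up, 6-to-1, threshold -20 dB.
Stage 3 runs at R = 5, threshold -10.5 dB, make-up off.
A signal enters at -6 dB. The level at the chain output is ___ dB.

Stage 1: 24 dB above -30 dB, reduced 6:1 to 4 dB above → -26 dB.
Stage 2: below threshold (-26 ≤ -20); passes unchanged; make-up brings it to -23 dB.
Stage 3: below threshold (-23 ≤ -10.5); passes unchanged; output -23 dB.

-23 dB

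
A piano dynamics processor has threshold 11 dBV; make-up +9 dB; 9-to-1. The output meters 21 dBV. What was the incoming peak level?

20 dBV

Stripping the +9 dB make-up gives 12 dBV at the gain stage.
That's 1 dB above the 11 dBV threshold.
Before 9:1 compression the overshoot was 1 × 9 = 9 dB, so input = 11 + 9 = 20 dBV.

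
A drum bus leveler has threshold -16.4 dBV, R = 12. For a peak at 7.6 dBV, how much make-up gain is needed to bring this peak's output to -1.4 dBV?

13 dB

Without make-up, output = threshold + overshoot/12 = -16.4 + 2 = -14.4 dBV.
Gap to target: 13 dB.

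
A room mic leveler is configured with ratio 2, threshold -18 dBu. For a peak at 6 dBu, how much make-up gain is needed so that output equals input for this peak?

12 dB

Without make-up, output = threshold + overshoot/2 = -18 + 12 = -6 dBu.
Gap to target: 12 dB.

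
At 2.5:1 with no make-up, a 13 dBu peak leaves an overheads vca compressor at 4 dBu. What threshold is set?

-2 dBu

Let T be the threshold. Output overshoot = (input overshoot)/R, so 4 − T = (13 − T)/2.5.
2.5·(4 − T) = 13 − T → 1.5·T = 10 − 13 = -3.
T = -3/1.5 = -2 dBu.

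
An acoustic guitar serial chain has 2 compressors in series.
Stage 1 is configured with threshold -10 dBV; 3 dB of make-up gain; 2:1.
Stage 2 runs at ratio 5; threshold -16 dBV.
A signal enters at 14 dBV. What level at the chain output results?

-11.8 dBV

Stage 1: 24 dB above -10 dBV, reduced 2:1 to 12 dB above → 2 dBV; +3 dB make-up → 5 dBV.
Stage 2: overshoot 21 dB → 21/5 = 4.2 dB → -11.8 dBV.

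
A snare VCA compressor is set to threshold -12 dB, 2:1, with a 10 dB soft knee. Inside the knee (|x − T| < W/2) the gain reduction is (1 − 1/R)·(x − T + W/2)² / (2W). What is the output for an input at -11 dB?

-11.9 dB

x − T + W/2 = -11 − (-12) + 5 = 6.
GR = (1 − 1/2) × 6² / 20 = 0.5 × 36 / 20 = 0.9 dB.
Output = -11 − 0.9 = -11.9 dB.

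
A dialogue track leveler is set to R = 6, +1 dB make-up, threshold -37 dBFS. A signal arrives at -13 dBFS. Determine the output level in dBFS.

Overshoot: -13 − (-37) = 24 dB.
6:1 compression reduces that to 24/6 = 4 dB over.
Output = -37 + 4 = -33 dBFS; make-up adds 1 dB, giving -32 dBFS.

-32 dBFS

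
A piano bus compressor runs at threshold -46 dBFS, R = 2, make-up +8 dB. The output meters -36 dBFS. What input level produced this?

Stripping the +8 dB make-up gives -44 dBFS at the gain stage.
Post-compression overshoot = -44 − (-46) = 2 dB.
Before 2:1 compression the overshoot was 2 × 2 = 4 dB, so input = -46 + 4 = -42 dBFS.

-42 dBFS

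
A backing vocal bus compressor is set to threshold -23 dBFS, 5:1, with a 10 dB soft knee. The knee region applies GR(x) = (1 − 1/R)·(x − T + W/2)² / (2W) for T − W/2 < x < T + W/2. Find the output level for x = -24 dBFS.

-24.64 dBFS

x − T + W/2 = -24 − (-23) + 5 = 4.
GR = (1 − 1/5) × 4² / 20 = 0.8 × 16 / 20 = 0.64 dB.
Output = -24 − 0.64 = -24.64 dBFS.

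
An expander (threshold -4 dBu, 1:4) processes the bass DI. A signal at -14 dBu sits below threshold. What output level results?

-44 dBu

Below threshold, a 1:4 expander applies gain = (4−1)×(T − x) of attenuation.
(4−1) × 10 = 30 dB, so output = -14 − 30 = -44 dBu.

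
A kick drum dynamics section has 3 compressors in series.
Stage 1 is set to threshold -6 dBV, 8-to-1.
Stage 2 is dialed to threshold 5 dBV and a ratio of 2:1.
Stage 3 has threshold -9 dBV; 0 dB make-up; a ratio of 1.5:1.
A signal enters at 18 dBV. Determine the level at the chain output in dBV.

-5 dBV

Stage 1: 18 dBV is 24 dB over -6 dBV; at 8:1 that becomes 3 dB over, giving -3 dBV.
Stage 2: -3 dBV is at or below the 5 dBV threshold — no compression; output -3 dBV.
Stage 3: 6 dB above -9 dBV, reduced 1.5:1 to 4 dB above → -5 dBV.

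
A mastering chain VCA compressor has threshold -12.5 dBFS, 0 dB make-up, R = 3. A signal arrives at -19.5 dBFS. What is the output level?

-19.5 dBFS is 7 dB below the -12.5 dBFS threshold, so no gain reduction is applied.
Output = input = -19.5 dBFS.

-19.5 dBFS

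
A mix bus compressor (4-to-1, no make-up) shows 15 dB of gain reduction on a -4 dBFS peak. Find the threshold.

-24 dBFS

Gain reduction = -4 − (-19) = 15 dB; output overshoot = GR / (R − 1) = 15 / 3 = 5 dB.
Threshold = output − output overshoot = -19 − 5 = -24 dBFS.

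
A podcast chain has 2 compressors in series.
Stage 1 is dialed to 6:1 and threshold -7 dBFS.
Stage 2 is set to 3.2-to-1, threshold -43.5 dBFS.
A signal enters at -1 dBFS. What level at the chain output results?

-31.78125 dBFS

Stage 1: -1 dBFS is 6 dB over -7 dBFS; at 6:1 that becomes 1 dB over, giving -6 dBFS.
Stage 2: 37.5 dB above -43.5 dBFS, reduced 3.2:1 to 11.71875 dB above → -31.78125 dBFS.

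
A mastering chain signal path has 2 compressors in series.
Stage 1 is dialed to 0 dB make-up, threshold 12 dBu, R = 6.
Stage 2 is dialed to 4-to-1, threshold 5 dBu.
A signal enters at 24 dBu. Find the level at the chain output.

Stage 1: 24 dBu is 12 dB over 12 dBu; at 6:1 that becomes 2 dB over, giving 14 dBu.
Stage 2: overshoot 9 dB → 9/4 = 2.25 dB → 7.25 dBu.

7.25 dBu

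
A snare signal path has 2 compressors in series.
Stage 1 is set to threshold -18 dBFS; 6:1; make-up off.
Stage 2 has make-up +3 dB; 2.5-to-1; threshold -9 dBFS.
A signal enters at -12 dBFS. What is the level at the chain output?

Stage 1: overshoot 6 dB → 6/6 = 1 dB → -17 dBFS.
Stage 2: -17 dBFS is at or below the -9 dBFS threshold — no compression; make-up brings it to -14 dBFS.

-14 dBFS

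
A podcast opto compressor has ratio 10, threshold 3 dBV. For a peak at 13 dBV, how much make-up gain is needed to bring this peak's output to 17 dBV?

13 dB

Without make-up, output = threshold + overshoot/10 = 3 + 1 = 4 dBV.
Gap to target: 13 dB.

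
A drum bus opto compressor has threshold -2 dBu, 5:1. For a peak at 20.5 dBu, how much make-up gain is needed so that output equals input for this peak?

Overshoot 22.5 dB → 22.5/5 = 4.5 dB after compression, so the compressed level is -2 + 4.5 = 2.5 dBu.
Make-up = target − compressed = 20.5 − 2.5 = 18 dB.

18 dB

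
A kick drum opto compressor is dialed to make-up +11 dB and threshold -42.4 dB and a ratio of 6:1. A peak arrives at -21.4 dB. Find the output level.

The input is 21 dB above the -42.4 dB threshold.
6:1 compression reduces that to 21/6 = 3.5 dB over.
That puts the output at -38.9 dB; make-up adds 11 dB, giving -27.9 dB.

-27.9 dB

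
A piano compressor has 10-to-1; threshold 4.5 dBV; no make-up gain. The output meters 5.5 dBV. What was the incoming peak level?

14.5 dBV

Post-compression overshoot = 5.5 − 4.5 = 1 dB.
Undo the ratio: input overshoot = 1 × 10 = 10 dB, giving input = 14.5 dBV.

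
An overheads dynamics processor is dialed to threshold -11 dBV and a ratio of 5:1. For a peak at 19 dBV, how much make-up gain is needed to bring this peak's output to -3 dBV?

2 dB

Without make-up, output = threshold + overshoot/5 = -11 + 6 = -5 dBV.
Gap to target: 2 dB.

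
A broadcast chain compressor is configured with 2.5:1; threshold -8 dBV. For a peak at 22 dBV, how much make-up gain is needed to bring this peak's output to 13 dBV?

Overshoot 30 dB → 30/2.5 = 12 dB after compression, so the compressed level is -8 + 12 = 4 dBV.
Make-up = target − compressed = 13 − 4 = 9 dB.

9 dB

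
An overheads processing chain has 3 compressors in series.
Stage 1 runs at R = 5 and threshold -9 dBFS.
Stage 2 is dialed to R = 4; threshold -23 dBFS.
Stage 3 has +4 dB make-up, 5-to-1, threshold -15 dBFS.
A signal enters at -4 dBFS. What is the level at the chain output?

Stage 1: 5 dB above -9 dBFS, reduced 5:1 to 1 dB above → -8 dBFS.
Stage 2: -8 dBFS is 15 dB over -23 dBFS; at 4:1 that becomes 3.75 dB over, giving -19.25 dBFS.
Stage 3: below threshold (-19.25 ≤ -15); passes unchanged; make-up brings it to -15.25 dBFS.

-15.25 dBFS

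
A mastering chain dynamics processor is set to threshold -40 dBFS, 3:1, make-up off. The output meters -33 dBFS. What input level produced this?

-19 dBFS

Post-compression overshoot = -33 − (-40) = 7 dB.
Before 3:1 compression the overshoot was 7 × 3 = 21 dB, so input = -40 + 21 = -19 dBFS.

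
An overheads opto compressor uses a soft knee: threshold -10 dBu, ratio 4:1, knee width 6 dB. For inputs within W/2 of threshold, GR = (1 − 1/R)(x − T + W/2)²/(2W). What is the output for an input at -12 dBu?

x − T + W/2 = -12 − (-10) + 3 = 1.
GR = (1 − 1/4) × 1² / 12 = 0.75 × 1 / 12 = 0.0625 dB.
Output = -12 − 0.0625 = -12.0625 dBu.

-12.0625 dBu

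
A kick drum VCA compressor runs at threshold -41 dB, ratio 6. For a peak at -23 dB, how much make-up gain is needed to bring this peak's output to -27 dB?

Overshoot 18 dB → 18/6 = 3 dB after compression, so the compressed level is -41 + 3 = -38 dB.
Make-up = target − compressed = -27 − (-38) = 11 dB.

11 dB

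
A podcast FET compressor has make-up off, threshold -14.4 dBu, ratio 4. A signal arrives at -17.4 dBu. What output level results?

-17.4 dBu is 3 dB below the -14.4 dBu threshold, so no gain reduction is applied.
Output = input = -17.4 dBu.

-17.4 dBu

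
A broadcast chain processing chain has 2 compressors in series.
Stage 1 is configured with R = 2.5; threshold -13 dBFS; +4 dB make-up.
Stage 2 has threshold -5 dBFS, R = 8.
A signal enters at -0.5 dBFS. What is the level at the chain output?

Stage 1: -0.5 dBFS is 12.5 dB over -13 dBFS; at 2.5:1 that becomes 5 dB over, giving -8 dBFS; +4 dB make-up → -4 dBFS.
Stage 2: 1 dB above -5 dBFS, reduced 8:1 to 0.125 dB above → -4.875 dBFS.

-4.875 dBFS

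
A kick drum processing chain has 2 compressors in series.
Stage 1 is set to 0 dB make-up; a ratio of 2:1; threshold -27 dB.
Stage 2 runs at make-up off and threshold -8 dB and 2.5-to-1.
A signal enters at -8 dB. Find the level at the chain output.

Stage 1: -8 dB is 19 dB over -27 dB; at 2:1 that becomes 9.5 dB over, giving -17.5 dB.
Stage 2: below threshold (-17.5 ≤ -8); passes unchanged; output -17.5 dB.

-17.5 dB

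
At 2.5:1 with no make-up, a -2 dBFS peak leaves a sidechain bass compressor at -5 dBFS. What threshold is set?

Let T be the threshold. Output overshoot = (input overshoot)/R, so -5 − T = (-2 − T)/2.5.
2.5·(-5 − T) = -2 − T → 1.5·T = -12.5 − (-2) = -10.5.
T = -10.5/1.5 = -7 dBFS.

-7 dBFS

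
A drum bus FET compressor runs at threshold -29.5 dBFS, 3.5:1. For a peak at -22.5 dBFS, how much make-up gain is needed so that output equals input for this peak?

5 dB

The peak compresses to -29.5 + 7/3.5 = -27.5 dBFS.
To reach -22.5 dBFS requires -22.5 − (-27.5) = 5 dB of make-up.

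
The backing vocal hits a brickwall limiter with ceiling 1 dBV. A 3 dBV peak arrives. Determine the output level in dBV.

1 dBV

A brickwall limiter is an ∞:1 compressor: any input above the ceiling is clamped to 1 dBV.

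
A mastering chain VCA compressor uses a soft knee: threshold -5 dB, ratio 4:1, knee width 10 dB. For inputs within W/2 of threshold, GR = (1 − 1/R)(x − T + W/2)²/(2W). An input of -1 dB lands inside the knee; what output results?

-4.0375 dB

x − T + W/2 = -1 − (-5) + 5 = 9.
GR = (1 − 1/4) × 9² / 20 = 0.75 × 81 / 20 = 3.0375 dB.
Output = -1 − 3.0375 = -4.0375 dB.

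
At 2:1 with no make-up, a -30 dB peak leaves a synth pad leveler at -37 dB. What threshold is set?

Gain reduction = -30 − (-37) = 7 dB; output overshoot = GR / (R − 1) = 7 / 1 = 7 dB.
Threshold = output − output overshoot = -37 − 7 = -44 dB.

-44 dB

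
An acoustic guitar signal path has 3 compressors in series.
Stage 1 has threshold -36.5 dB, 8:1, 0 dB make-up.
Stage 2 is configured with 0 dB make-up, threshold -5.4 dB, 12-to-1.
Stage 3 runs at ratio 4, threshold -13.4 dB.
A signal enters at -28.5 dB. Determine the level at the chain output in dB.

-35.5 dB

Stage 1: 8 dB above -36.5 dB, reduced 8:1 to 1 dB above → -35.5 dB.
Stage 2: -35.5 dB ≤ -5.4 dB, so stage 2 doesn't engage; output -35.5 dB.
Stage 3: -35.5 dB ≤ -13.4 dB, so stage 3 doesn't engage; output -35.5 dB.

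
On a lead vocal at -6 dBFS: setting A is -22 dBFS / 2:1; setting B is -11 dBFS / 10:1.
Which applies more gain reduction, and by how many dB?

A: 16 dB over, compressed to 8 dB over, so 8 dB of GR.
B: 5 dB over, compressed to 0.5 dB over, so 4.5 dB of GR.
A reduces 3.5 dB more.

A, by 3.5 dB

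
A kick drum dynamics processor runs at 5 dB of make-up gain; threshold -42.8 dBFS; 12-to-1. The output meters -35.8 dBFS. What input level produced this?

-18.8 dBFS

Before make-up, the level was -35.8 − 5 = -40.8 dBFS.
That's 2 dB above the -42.8 dBFS threshold.
Input overshoot = R × output overshoot = 24 dB → input = -42.8 + 24 = -18.8 dBFS.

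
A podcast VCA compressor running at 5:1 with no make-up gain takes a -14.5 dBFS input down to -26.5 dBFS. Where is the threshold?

Let T be the threshold. Output overshoot = (input overshoot)/R, so -26.5 − T = (-14.5 − T)/5.
5·(-26.5 − T) = -14.5 − T → 4·T = -132.5 − (-14.5) = -118.
T = -118/4 = -29.5 dBFS.

-29.5 dBFS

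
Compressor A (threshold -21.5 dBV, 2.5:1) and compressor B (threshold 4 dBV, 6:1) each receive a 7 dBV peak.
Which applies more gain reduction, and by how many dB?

A, by 14.6 dB

A: 28.5 dB over, compressed to 11.4 dB over, so 17.1 dB of GR.
B: 3 dB over, compressed to 0.5 dB over, so 2.5 dB of GR.
A applies 14.6 dB more gain reduction.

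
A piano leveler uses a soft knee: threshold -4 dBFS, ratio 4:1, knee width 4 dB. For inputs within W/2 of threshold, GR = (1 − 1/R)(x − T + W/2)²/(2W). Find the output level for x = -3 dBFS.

-3.84375 dBFS

x − T + W/2 = -3 − (-4) + 2 = 3.
GR = (1 − 1/4) × 3² / 8 = 0.75 × 9 / 8 = 0.84375 dB.
Output = -3 − 0.84375 = -3.84375 dBFS.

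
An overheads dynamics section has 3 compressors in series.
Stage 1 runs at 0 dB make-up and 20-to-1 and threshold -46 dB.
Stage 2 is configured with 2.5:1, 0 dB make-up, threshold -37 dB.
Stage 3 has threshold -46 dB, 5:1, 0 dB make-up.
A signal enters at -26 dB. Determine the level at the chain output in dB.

Stage 1: 20 dB above -46 dB, reduced 20:1 to 1 dB above → -45 dB.
Stage 2: -45 dB ≤ -37 dB, so stage 2 doesn't engage; output -45 dB.
Stage 3: -45 dB is 1 dB over -46 dB; at 5:1 that becomes 0.2 dB over, giving -45.8 dB.

-45.8 dB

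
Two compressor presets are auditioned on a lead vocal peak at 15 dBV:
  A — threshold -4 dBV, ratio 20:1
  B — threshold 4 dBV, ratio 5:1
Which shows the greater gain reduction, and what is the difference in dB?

A, by 9.25 dB

A: overshoot 19 dB → output overshoot 0.95 dB → GR 18.05 dB.
B: overshoot 11 dB → output overshoot 2.2 dB → GR 8.8 dB.
A reduces 9.25 dB more.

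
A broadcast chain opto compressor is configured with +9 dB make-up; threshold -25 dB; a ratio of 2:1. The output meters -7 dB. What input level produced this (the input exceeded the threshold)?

-7 dB

Stripping the +9 dB make-up gives -16 dB at the gain stage.
The compressed level sits -16 − (-25) = 9 dB over threshold.
Undo the ratio: input overshoot = 9 × 2 = 18 dB, giving input = -7 dB.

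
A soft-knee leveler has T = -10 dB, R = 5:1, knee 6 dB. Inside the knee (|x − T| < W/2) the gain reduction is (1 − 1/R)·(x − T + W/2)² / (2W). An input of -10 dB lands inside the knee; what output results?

x − T + W/2 = -10 − (-10) + 3 = 3.
GR = (1 − 1/5) × 3² / 12 = 0.8 × 9 / 12 = 0.6 dB.
Output = -10 − 0.6 = -10.6 dB.

-10.6 dB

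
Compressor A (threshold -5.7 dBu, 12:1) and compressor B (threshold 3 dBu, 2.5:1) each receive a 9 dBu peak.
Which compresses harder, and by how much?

A: 14.7 dB over, compressed to 1.225 dB over, so 13.475 dB of GR.
B: 6 dB over, compressed to 2.4 dB over, so 3.6 dB of GR.
A reduces 9.875 dB more.

A, by 9.875 dB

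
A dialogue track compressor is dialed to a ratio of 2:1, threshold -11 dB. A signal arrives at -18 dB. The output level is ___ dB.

-18 dB

-18 dB is 7 dB below the -11 dB threshold, so no gain reduction is applied.
Output = input = -18 dB.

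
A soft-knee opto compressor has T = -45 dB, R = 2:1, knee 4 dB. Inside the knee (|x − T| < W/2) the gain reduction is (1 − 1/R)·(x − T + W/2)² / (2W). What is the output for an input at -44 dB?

-44.5625 dB

x − T + W/2 = -44 − (-45) + 2 = 3.
GR = (1 − 1/2) × 3² / 8 = 0.5 × 9 / 8 = 0.5625 dB.
Output = -44 − 0.5625 = -44.5625 dB.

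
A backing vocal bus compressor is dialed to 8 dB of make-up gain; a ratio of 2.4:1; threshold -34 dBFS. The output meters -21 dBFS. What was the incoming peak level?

Remove make-up: -21 − 8 = -29 dBFS.
That's 5 dB above the -34 dBFS threshold.
Input overshoot = R × output overshoot = 12 dB → input = -34 + 12 = -22 dBFS.

-22 dBFS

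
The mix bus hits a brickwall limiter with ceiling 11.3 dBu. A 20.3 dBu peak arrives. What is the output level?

11.3 dBu

At ∞:1, everything above 11.3 dBu is held at the ceiling.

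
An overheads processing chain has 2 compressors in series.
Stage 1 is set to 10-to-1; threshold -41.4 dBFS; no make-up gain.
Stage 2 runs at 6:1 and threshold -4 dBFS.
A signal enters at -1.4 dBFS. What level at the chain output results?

-37.4 dBFS

Stage 1: 40 dB above -41.4 dBFS, reduced 10:1 to 4 dB above → -37.4 dBFS.
Stage 2: -37.4 dBFS ≤ -4 dBFS, so stage 2 doesn't engage; output -37.4 dBFS.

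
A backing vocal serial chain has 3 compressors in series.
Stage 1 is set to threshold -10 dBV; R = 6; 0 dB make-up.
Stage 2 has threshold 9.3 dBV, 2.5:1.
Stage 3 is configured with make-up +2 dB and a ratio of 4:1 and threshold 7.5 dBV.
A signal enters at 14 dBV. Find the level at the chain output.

Stage 1: 24 dB above -10 dBV, reduced 6:1 to 4 dB above → -6 dBV.
Stage 2: -6 dBV is at or below the 9.3 dBV threshold — no compression; output -6 dBV.
Stage 3: below threshold (-6 ≤ 7.5); passes unchanged; make-up brings it to -4 dBV.

-4 dBV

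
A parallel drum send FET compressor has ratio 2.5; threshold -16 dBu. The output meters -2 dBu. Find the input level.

19 dBu

That's 14 dB above the -16 dBu threshold.
Input overshoot = R × output overshoot = 35 dB → input = -16 + 35 = 19 dBu.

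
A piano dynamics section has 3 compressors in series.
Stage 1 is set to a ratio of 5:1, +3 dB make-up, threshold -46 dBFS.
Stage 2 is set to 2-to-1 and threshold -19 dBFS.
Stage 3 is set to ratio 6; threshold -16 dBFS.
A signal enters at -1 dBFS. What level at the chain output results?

Stage 1: 45 dB above -46 dBFS, reduced 5:1 to 9 dB above → -37 dBFS; +3 dB make-up → -34 dBFS.
Stage 2: -34 dBFS ≤ -19 dBFS, so stage 2 doesn't engage; output -34 dBFS.
Stage 3: below threshold (-34 ≤ -16); passes unchanged; output -34 dBFS.

-34 dBFS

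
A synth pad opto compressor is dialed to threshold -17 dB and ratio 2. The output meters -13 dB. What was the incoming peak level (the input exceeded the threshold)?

-9 dB

Post-compression overshoot = -13 − (-17) = 4 dB.
Before 2:1 compression the overshoot was 4 × 2 = 8 dB, so input = -17 + 8 = -9 dB.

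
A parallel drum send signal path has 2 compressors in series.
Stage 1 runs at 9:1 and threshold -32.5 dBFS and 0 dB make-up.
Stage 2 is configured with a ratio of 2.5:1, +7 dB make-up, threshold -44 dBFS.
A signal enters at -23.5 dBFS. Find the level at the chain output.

Stage 1: -23.5 dBFS is 9 dB over -32.5 dBFS; at 9:1 that becomes 1 dB over, giving -31.5 dBFS.
Stage 2: overshoot 12.5 dB → 12.5/2.5 = 5 dB → -39 dBFS; +7 dB make-up → -32 dBFS.

-32 dBFS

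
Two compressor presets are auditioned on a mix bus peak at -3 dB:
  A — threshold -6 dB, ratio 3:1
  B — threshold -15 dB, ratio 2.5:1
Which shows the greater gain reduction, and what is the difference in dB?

B, by 5.2 dB

A: overshoot 3 dB → output overshoot 1 dB → GR 2 dB.
B: overshoot 12 dB → output overshoot 4.8 dB → GR 7.2 dB.
B reduces 5.2 dB more.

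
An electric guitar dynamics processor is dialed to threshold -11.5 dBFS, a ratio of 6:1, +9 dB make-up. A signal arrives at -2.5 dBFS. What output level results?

Overshoot: -2.5 − (-11.5) = 9 dB.
The 9 dB excess becomes 1.5 dB after 6:1 reduction.
Output = -11.5 + 1.5 = -10 dBFS; make-up adds 9 dB, giving -1 dBFS.

-1 dBFS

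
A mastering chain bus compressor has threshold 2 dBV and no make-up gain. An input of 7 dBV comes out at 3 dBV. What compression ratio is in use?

Input overshoot = 7 − 2 = 5 dB; output overshoot = 3 − 2 = 1 dB.
Ratio = 5 / 1 = 5.

5:1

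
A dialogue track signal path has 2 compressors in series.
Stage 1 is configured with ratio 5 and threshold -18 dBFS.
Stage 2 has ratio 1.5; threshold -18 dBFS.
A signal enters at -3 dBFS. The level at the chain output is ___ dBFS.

-16 dBFS

Stage 1: 15 dB above -18 dBFS, reduced 5:1 to 3 dB above → -15 dBFS.
Stage 2: overshoot 3 dB → 3/1.5 = 2 dB → -16 dBFS.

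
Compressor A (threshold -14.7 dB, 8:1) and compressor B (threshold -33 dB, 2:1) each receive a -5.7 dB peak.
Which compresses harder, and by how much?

A: 9 dB over, compressed to 1.125 dB over, so 7.875 dB of GR.
B: 27.3 dB over, compressed to 13.65 dB over, so 13.65 dB of GR.
B reduces 5.775 dB more.

B, by 5.775 dB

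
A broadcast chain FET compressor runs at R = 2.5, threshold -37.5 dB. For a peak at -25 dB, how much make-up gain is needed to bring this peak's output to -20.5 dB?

The peak compresses to -37.5 + 12.5/2.5 = -32.5 dB.
To reach -20.5 dB requires -20.5 − (-32.5) = 12 dB of make-up.

12 dB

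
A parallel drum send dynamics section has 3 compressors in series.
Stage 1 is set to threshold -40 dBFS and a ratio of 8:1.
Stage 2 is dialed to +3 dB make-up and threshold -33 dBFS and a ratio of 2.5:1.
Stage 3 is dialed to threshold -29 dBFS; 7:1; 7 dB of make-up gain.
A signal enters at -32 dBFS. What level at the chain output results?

-29 dBFS

Stage 1: 8 dB above -40 dBFS, reduced 8:1 to 1 dB above → -39 dBFS.
Stage 2: -39 dBFS ≤ -33 dBFS, so stage 2 doesn't engage; make-up brings it to -36 dBFS.
Stage 3: -36 dBFS is at or below the -29 dBFS threshold — no compression; make-up brings it to -29 dBFS.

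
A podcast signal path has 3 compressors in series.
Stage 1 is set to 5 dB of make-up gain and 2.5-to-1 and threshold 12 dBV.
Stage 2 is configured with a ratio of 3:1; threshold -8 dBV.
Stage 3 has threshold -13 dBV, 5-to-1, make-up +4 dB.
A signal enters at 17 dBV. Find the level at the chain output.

-6.2 dBV

Stage 1: 17 dBV is 5 dB over 12 dBV; at 2.5:1 that becomes 2 dB over, giving 14 dBV; +5 dB make-up → 19 dBV.
Stage 2: 27 dB above -8 dBV, reduced 3:1 to 9 dB above → 1 dBV.
Stage 3: 1 dBV is 14 dB over -13 dBV; at 5:1 that becomes 2.8 dB over, giving -10.2 dBV; +4 dB make-up → -6.2 dBV.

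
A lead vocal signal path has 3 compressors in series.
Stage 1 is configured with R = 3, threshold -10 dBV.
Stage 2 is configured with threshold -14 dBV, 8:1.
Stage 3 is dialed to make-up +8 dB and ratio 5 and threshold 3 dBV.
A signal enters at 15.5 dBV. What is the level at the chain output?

-4.4375 dBV

Stage 1: 25.5 dB above -10 dBV, reduced 3:1 to 8.5 dB above → -1.5 dBV.
Stage 2: -1.5 dBV is 12.5 dB over -14 dBV; at 8:1 that becomes 1.5625 dB over, giving -12.4375 dBV.
Stage 3: -12.4375 dBV ≤ 3 dBV, so stage 3 doesn't engage; make-up brings it to -4.4375 dBV.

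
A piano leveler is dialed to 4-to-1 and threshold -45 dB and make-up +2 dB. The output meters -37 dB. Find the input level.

-21 dB

Stripping the +2 dB make-up gives -39 dB at the gain stage.
That's 6 dB above the -45 dB threshold.
Input overshoot = R × output overshoot = 24 dB → input = -45 + 24 = -21 dB.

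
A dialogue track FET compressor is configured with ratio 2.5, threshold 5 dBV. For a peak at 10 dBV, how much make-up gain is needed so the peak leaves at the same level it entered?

3 dB

Overshoot 5 dB → 5/2.5 = 2 dB after compression, so the compressed level is 5 + 2 = 7 dBV.
Make-up = target − compressed = 10 − 7 = 3 dB.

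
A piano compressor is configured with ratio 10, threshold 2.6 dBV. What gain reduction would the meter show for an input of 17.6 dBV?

13.5 dB

17.6 dBV exceeds the threshold by 15 dB.
At 10:1, output sits 15/10 = 1.5 dB above threshold.
GR = overshoot in − overshoot out = 15 − 1.5 = 13.5 dB.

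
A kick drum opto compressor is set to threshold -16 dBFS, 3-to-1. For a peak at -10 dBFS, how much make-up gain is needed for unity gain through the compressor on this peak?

4 dB

Overshoot 6 dB → 6/3 = 2 dB after compression, so the compressed level is -16 + 2 = -14 dBFS.
Make-up = target − compressed = -10 − (-14) = 4 dB.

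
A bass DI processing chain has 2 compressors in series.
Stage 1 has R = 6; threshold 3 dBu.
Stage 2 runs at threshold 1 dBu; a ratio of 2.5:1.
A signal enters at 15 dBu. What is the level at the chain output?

Stage 1: overshoot 12 dB → 12/6 = 2 dB → 5 dBu.
Stage 2: 4 dB above 1 dBu, reduced 2.5:1 to 1.6 dB above → 2.6 dBu.

2.6 dBu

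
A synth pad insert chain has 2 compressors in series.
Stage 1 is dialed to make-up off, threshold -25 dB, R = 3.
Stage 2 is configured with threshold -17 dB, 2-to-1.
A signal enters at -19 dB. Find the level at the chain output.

Stage 1: 6 dB above -25 dB, reduced 3:1 to 2 dB above → -23 dB.
Stage 2: below threshold (-23 ≤ -17); passes unchanged; output -23 dB.

-23 dB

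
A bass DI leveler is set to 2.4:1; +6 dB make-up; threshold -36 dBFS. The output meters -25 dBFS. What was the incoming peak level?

-24 dBFS

Remove make-up: -25 − 6 = -31 dBFS.
Post-compression overshoot = -31 − (-36) = 5 dB.
Input overshoot = R × output overshoot = 12 dB → input = -36 + 12 = -24 dBFS.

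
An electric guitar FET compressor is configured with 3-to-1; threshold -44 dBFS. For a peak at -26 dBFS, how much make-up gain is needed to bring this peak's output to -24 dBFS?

14 dB

The peak compresses to -44 + 18/3 = -38 dBFS.
To reach -24 dBFS requires -24 − (-38) = 14 dB of make-up.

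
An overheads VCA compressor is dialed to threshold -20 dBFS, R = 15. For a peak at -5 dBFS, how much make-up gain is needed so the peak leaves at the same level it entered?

14 dB

Overshoot 15 dB → 15/15 = 1 dB after compression, so the compressed level is -20 + 1 = -19 dBFS.
Make-up = target − compressed = -5 − (-19) = 14 dB.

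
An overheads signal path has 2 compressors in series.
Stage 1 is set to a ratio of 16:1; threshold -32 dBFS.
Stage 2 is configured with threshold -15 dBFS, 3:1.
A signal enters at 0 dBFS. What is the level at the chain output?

Stage 1: overshoot 32 dB → 32/16 = 2 dB → -30 dBFS.
Stage 2: -30 dBFS ≤ -15 dBFS, so stage 2 doesn't engage; output -30 dBFS.

-30 dBFS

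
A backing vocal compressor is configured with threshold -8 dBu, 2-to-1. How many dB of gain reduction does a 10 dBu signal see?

Overshoot = 10 − (-8) = 18 dB.
A 2:1 ratio leaves 9 dB of that excess.
GR = overshoot in − overshoot out = 18 − 9 = 9 dB.

9 dB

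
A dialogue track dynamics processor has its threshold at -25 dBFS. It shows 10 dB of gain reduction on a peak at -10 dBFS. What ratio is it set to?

3:1

Input overshoot = -10 − (-25) = 15 dB.
Output overshoot = 15 − 10 = 5 dB.
Ratio = input overshoot / output overshoot = 15 / 5 = 3.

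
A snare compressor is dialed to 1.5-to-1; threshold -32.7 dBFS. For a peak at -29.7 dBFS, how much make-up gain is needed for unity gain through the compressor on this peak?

1 dB

Without make-up, output = threshold + overshoot/1.5 = -32.7 + 2 = -30.7 dBFS.
Gap to target: 1 dB.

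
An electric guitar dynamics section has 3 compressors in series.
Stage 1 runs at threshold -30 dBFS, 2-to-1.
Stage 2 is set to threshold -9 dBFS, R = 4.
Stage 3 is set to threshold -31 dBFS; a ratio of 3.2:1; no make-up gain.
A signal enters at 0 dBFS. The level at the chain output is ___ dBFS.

Stage 1: 30 dB above -30 dBFS, reduced 2:1 to 15 dB above → -15 dBFS.
Stage 2: -15 dBFS is at or below the -9 dBFS threshold — no compression; output -15 dBFS.
Stage 3: overshoot 16 dB → 16/3.2 = 5 dB → -26 dBFS.

-26 dBFS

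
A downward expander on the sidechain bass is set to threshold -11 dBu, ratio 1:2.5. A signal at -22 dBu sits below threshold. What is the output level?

-38.5 dBu

Below threshold, a 1:2.5 expander applies gain = (2.5−1)×(T − x) of attenuation.
(2.5−1) × 11 = 16.5 dB, so output = -22 − 16.5 = -38.5 dBu.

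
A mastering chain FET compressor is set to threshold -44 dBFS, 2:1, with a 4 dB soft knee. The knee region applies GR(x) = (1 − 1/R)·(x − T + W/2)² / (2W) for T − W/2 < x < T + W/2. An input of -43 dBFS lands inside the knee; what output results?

x − T + W/2 = -43 − (-44) + 2 = 3.
GR = (1 − 1/2) × 3² / 8 = 0.5 × 9 / 8 = 0.5625 dB.
Output = -43 − 0.5625 = -43.5625 dBFS.

-43.5625 dBFS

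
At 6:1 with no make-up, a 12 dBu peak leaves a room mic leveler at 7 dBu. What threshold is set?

6 dBu

Input is 6 dB above T (since output overshoot × R = input overshoot: (7 − T)·6 = 12 − T gives T = 6 dBu).
Check: 6 + (12 − 6)/6 = 6 + 1 = 7 dBu. ✓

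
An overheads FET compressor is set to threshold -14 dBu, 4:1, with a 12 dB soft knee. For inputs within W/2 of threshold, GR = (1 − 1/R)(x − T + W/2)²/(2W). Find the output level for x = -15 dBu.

x − T + W/2 = -15 − (-14) + 6 = 5.
GR = (1 − 1/4) × 5² / 24 = 0.75 × 25 / 24 = 0.78125 dB.
Output = -15 − 0.78125 = -15.78125 dBu.

-15.78125 dBu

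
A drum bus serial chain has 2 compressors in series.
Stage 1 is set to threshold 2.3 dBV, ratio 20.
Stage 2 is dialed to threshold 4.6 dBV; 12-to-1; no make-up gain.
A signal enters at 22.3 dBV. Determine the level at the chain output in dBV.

Stage 1: overshoot 20 dB → 20/20 = 1 dB → 3.3 dBV.
Stage 2: below threshold (3.3 ≤ 4.6); passes unchanged; output 3.3 dBV.

3.3 dBV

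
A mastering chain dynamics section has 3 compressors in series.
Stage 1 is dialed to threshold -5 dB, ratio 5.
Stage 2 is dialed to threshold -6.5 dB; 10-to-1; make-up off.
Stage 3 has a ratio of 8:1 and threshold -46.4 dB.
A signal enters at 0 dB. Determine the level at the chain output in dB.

Stage 1: 0 dB is 5 dB over -5 dB; at 5:1 that becomes 1 dB over, giving -4 dB.
Stage 2: -4 dB is 2.5 dB over -6.5 dB; at 10:1 that becomes 0.25 dB over, giving -6.25 dB.
Stage 3: overshoot 40.15 dB → 40.15/8 = 5.01875 dB → -41.38125 dB.

-41.38125 dB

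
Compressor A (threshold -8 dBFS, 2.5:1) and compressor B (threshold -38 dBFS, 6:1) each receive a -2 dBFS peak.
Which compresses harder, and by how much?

A: GR = 6 − 6/2.5 = 3.6 dB.
B: GR = 36 − 36/6 = 30 dB.
B applies 26.4 dB more gain reduction.

B, by 26.4 dB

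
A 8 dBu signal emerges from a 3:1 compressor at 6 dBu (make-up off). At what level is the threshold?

5 dBu

Let T be the threshold. Output overshoot = (input overshoot)/R, so 6 − T = (8 − T)/3.
3·(6 − T) = 8 − T → 2·T = 18 − 8 = 10.
T = 10/2 = 5 dBu.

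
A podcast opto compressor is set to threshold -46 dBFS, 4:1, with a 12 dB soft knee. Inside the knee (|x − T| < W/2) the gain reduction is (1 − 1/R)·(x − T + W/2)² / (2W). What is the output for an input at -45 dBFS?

-46.53125 dBFS

x − T + W/2 = -45 − (-46) + 6 = 7.
GR = (1 − 1/4) × 7² / 24 = 0.75 × 49 / 24 = 1.53125 dB.
Output = -45 − 1.53125 = -46.53125 dBFS.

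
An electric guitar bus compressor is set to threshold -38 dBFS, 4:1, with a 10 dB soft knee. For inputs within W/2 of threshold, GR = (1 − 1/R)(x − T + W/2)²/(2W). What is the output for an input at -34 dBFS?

-37.0375 dBFS

x − T + W/2 = -34 − (-38) + 5 = 9.
GR = (1 − 1/4) × 9² / 20 = 0.75 × 81 / 20 = 3.0375 dB.
Output = -34 − 3.0375 = -37.0375 dBFS.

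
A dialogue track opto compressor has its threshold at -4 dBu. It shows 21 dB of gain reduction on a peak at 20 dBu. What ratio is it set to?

8:1

Input overshoot = 20 − (-4) = 24 dB.
Output overshoot = 24 − 21 = 3 dB.
Ratio = input overshoot / output overshoot = 24 / 3 = 8.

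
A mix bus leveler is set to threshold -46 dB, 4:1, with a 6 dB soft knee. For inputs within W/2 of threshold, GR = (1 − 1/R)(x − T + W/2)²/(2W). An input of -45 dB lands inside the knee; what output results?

x − T + W/2 = -45 − (-46) + 3 = 4.
GR = (1 − 1/4) × 4² / 12 = 0.75 × 16 / 12 = 1 dB.
Output = -45 − 1 = -46 dB.

-46 dB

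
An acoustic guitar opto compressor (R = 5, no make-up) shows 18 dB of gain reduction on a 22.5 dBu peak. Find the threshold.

Gain reduction = 22.5 − 4.5 = 18 dB; output overshoot = GR / (R − 1) = 18 / 4 = 4.5 dB.
Threshold = output − output overshoot = 4.5 − 4.5 = 0 dBu.

0 dBu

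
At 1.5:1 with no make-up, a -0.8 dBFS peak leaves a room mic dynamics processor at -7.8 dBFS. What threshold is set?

Input is 21 dB above T (since output overshoot × R = input overshoot: (-7.8 − T)·1.5 = -0.8 − T gives T = -21.8 dBFS).
Check: -21.8 + (-0.8 − (-21.8))/1.5 = -21.8 + 14 = -7.8 dBFS. ✓

-21.8 dBFS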